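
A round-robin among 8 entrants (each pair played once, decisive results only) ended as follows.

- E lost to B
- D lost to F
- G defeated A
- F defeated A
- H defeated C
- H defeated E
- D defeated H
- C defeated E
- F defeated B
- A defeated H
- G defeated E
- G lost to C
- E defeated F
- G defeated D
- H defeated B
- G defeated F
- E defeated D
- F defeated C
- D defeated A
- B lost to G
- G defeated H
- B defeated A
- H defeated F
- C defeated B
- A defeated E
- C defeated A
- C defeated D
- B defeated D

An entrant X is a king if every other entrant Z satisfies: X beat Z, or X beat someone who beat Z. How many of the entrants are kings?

A cannot reach G in two steps.
B cannot reach C, G in two steps.
C reaches everyone (king).
D cannot reach G in two steps.
E cannot reach G in two steps.
F reaches everyone (king).
G reaches everyone (king).
H reaches everyone (king).
Kings: C, F, G, H — 4.

4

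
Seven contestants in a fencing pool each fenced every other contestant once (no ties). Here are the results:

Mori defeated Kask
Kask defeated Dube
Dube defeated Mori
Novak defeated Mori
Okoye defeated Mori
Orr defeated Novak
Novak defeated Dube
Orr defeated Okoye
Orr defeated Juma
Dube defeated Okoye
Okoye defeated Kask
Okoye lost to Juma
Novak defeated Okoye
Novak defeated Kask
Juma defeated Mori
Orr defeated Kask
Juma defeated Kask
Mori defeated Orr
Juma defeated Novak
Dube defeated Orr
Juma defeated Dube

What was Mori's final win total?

2

Mori's results: beat Orr, Kask; lost to Dube, Okoye, Novak, Juma.
That is 2 wins.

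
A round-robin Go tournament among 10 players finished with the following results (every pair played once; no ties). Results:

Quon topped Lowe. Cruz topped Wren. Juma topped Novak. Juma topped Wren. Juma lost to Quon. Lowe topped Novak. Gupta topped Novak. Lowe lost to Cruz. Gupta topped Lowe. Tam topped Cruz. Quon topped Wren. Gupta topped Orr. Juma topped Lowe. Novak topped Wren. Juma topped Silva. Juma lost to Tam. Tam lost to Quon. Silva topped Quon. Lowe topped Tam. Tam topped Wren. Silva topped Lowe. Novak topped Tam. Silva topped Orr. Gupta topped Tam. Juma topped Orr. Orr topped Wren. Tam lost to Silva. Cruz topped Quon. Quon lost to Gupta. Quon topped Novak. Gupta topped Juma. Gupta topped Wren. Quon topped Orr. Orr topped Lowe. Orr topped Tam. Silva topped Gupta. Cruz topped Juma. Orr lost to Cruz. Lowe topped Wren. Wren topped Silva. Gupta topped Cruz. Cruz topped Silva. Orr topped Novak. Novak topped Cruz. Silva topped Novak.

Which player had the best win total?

Win totals: Quon 6, Wren 1, Gupta 8, Orr 4, Novak 3, Cruz 6, Silva 6, Lowe 3, Juma 5, Tam 3.
Gupta leads with 8 wins (next highest: 6).

Gupta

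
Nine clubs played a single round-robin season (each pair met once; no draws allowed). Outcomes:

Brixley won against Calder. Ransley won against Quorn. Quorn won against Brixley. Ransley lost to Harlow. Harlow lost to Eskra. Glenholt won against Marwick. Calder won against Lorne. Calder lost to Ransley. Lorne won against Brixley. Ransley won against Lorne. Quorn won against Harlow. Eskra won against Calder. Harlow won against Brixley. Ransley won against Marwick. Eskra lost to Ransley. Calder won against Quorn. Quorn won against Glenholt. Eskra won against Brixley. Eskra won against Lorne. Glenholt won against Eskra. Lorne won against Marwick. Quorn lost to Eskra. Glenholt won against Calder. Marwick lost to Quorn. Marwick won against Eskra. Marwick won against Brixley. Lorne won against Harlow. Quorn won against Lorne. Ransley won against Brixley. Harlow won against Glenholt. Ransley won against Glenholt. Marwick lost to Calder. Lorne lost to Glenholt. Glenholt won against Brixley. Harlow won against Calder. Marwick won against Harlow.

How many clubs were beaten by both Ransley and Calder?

3

Ransley beat: Calder, Lorne, Eskra, Glenholt, Brixley, Marwick, Quorn.
Calder beat: Lorne, Marwick, Quorn.
Both beat: Lorne, Marwick, Quorn — 3.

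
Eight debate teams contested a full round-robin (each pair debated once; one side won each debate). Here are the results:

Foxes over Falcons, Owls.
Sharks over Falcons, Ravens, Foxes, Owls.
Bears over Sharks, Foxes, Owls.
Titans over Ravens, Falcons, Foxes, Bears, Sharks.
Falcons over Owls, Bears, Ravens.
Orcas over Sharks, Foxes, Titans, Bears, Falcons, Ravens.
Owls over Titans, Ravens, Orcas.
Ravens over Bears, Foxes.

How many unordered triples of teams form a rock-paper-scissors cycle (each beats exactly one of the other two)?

14

Win totals: Foxes 2, Falcons 3, Ravens 2, Bears 3, Titans 5, Owls 3, Orcas 6, Sharks 4.
A team with w wins dominates both others in C(w,2) triples; summing gives 1 + 3 + 1 + 3 + 10 + 3 + 15 + 6 = 42 transitive triples.
Total triples C(8,3) = 56, so cyclic triples = 56 − 42 = 14.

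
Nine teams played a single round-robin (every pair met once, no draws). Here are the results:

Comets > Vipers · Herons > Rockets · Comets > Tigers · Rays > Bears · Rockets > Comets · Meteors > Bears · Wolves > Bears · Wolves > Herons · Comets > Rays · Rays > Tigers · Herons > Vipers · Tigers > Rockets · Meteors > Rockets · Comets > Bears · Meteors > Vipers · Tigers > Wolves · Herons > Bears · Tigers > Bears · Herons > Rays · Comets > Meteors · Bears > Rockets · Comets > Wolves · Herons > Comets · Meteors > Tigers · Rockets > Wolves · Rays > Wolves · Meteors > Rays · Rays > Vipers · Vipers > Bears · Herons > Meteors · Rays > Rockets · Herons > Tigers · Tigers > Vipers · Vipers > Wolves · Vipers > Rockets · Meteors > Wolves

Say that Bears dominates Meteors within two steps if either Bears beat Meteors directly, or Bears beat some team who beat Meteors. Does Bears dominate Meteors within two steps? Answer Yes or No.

No

Bears did not beat Meteors directly.
Bears beat Rockets, but each of them lost to Meteors. No two-step path.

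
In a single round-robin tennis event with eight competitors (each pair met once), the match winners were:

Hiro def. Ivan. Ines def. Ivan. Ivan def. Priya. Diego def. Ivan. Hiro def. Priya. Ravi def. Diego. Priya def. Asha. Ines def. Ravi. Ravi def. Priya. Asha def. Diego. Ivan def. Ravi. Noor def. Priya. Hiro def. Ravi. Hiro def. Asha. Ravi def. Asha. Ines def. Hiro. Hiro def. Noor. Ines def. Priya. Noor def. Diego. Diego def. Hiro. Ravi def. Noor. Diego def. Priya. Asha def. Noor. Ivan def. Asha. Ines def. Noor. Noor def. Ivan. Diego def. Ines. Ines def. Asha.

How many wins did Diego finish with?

Diego's results: beat Hiro, Ivan, Priya, Ines; lost to Ravi, Noor, Asha.
That is 4 wins.

4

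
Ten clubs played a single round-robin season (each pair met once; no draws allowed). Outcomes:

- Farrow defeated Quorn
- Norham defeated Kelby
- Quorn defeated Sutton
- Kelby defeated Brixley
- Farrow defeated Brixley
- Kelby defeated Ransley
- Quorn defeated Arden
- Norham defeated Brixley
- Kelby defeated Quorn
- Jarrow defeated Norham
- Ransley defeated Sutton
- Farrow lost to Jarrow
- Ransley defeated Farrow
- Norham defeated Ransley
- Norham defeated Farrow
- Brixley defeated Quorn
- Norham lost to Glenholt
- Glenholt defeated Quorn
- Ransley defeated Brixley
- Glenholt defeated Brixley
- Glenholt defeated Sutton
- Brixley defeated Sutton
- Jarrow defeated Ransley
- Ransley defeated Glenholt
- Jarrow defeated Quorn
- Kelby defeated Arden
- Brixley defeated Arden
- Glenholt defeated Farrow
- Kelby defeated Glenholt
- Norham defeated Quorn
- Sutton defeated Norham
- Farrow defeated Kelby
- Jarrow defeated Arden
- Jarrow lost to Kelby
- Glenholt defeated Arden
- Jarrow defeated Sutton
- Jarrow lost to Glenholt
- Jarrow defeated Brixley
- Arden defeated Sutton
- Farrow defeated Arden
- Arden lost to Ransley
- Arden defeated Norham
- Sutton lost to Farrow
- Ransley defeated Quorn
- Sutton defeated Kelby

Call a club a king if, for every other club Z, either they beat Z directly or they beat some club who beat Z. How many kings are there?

7

Jarrow reaches everyone (king).
Brixley cannot reach Jarrow, Ransley, Glenholt, Farrow in two steps.
Ransley reaches everyone (king).
Quorn cannot reach Jarrow, Brixley, Ransley, Glenholt, Farrow in two steps.
Sutton reaches everyone (king).
Kelby reaches everyone (king).
Glenholt reaches everyone (king).
Farrow reaches everyone (king).
Norham reaches everyone (king).
Arden cannot reach Jarrow, Glenholt in two steps.
Kings: Jarrow, Ransley, Sutton, Kelby, Glenholt, Farrow, Norham — 7.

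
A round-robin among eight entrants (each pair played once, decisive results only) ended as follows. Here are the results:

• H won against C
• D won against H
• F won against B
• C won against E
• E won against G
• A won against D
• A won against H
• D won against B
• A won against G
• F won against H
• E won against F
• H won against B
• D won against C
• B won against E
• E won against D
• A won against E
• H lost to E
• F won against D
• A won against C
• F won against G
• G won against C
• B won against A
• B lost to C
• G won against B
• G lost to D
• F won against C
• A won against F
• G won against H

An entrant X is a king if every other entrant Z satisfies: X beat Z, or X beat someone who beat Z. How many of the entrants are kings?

4

A reaches everyone (king).
B reaches everyone (king).
C reaches everyone (king).
D cannot reach F in two steps.
E cannot reach A in two steps.
F reaches everyone (king).
G cannot reach D, F in two steps.
H cannot reach D, F, G in two steps.
Kings: A, B, C, F — 4.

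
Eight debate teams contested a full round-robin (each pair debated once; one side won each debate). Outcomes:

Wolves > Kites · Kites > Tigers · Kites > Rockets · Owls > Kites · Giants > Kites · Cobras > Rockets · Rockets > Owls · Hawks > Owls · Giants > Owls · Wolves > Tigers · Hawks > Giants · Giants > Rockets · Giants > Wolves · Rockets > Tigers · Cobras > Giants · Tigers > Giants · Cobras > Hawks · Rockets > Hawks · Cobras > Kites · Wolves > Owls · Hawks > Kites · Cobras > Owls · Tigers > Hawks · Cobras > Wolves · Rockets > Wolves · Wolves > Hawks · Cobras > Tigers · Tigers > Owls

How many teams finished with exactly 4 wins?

3

Win totals: Hawks 3, Owls 1, Wolves 4, Kites 2, Giants 4, Rockets 4, Cobras 7, Tigers 3.
Exactly 4: Wolves, Giants, Rockets — 3 teams.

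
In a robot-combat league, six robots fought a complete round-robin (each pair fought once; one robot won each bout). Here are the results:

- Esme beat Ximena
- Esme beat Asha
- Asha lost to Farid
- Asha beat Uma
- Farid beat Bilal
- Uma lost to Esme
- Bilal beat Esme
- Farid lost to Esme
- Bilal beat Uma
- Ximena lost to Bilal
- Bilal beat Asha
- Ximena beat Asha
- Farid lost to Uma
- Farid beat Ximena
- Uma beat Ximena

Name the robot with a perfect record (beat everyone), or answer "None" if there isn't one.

Highest win total is Esme with 4 (out of 5 possible).
Esme lost to Bilal, so no robot went undefeated.

None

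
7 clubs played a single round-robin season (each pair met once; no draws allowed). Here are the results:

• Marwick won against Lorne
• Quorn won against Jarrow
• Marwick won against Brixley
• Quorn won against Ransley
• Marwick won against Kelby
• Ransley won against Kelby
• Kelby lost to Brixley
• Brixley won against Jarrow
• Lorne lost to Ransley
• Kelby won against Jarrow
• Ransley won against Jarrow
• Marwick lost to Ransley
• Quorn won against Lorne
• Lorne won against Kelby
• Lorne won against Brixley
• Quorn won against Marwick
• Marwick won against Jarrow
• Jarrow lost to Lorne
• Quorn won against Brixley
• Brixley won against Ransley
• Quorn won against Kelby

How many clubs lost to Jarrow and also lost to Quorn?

0

Jarrow beat: no one.
Quorn beat: Jarrow, Lorne, Marwick, Kelby, Brixley, Ransley.
No one was beaten by both.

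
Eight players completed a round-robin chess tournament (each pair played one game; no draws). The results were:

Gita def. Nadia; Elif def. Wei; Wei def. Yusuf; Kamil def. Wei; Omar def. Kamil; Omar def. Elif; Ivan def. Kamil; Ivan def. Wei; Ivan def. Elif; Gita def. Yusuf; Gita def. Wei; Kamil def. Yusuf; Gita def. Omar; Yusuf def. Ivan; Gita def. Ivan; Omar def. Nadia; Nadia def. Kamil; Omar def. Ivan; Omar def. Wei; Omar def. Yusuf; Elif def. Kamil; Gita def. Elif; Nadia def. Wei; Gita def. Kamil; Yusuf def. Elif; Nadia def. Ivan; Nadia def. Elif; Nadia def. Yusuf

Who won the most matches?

Gita

Win totals: Nadia 5, Kamil 2, Gita 7, Ivan 3, Elif 2, Yusuf 2, Wei 1, Omar 6.
Gita leads with 7 wins (next highest: 6).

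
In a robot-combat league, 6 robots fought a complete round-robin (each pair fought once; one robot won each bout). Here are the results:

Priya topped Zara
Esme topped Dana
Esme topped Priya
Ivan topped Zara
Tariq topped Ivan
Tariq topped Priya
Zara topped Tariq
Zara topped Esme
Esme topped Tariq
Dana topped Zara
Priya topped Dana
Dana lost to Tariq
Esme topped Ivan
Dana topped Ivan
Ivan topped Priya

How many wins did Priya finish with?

2

Priya's results: beat Dana, Zara; lost to Ivan, Tariq, Esme.
That is 2 wins.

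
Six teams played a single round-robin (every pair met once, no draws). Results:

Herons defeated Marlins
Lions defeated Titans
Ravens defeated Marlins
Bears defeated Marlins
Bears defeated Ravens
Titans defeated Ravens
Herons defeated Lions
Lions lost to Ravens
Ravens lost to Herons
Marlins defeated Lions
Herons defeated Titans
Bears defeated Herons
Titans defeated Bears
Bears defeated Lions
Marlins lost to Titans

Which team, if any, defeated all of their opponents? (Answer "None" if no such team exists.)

Highest win total is Herons with 4 (out of 5 possible).
Herons lost to Bears, so no team went undefeated.

None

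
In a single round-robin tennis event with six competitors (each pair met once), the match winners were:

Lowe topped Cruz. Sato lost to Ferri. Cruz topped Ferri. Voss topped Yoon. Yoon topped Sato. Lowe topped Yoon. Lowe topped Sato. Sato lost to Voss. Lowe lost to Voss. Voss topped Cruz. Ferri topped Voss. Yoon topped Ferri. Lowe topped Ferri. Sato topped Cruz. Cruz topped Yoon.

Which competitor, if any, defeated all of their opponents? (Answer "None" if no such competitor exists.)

Highest win total is Voss with 4 (out of 5 possible).
Voss lost to Ferri, so no competitor went undefeated.

None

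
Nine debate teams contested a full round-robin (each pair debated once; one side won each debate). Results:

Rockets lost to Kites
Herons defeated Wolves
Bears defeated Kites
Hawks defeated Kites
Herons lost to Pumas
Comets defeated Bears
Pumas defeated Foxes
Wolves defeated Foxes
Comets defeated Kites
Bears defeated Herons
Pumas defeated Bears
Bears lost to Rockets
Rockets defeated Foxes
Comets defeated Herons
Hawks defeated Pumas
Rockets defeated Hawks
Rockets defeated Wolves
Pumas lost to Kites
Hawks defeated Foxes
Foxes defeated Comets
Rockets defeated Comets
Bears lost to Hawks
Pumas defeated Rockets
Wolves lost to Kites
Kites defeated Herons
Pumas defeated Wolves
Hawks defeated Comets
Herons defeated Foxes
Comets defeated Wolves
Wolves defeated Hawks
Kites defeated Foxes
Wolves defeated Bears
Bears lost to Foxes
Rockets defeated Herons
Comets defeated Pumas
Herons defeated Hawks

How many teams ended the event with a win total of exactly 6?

Win totals: Bears 2, Kites 5, Wolves 3, Comets 5, Rockets 6, Foxes 2, Herons 3, Pumas 5, Hawks 5.
Exactly 6: Rockets — 1 team.

1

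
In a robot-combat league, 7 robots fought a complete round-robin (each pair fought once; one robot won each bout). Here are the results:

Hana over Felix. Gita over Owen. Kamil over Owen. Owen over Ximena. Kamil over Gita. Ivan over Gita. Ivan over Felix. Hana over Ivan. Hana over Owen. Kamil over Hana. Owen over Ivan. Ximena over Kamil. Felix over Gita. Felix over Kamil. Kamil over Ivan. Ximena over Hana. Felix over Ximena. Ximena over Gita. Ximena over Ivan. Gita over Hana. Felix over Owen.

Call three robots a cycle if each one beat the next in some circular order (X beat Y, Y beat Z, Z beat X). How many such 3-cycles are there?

Win totals: Hana 3, Ivan 2, Kamil 4, Owen 2, Gita 2, Ximena 4, Felix 4.
A robot with w wins dominates both others in C(w,2) triples; summing gives 3 + 1 + 6 + 1 + 1 + 6 + 6 = 24 transitive triples.
Total triples C(7,3) = 35, so cyclic triples = 35 − 24 = 11.

11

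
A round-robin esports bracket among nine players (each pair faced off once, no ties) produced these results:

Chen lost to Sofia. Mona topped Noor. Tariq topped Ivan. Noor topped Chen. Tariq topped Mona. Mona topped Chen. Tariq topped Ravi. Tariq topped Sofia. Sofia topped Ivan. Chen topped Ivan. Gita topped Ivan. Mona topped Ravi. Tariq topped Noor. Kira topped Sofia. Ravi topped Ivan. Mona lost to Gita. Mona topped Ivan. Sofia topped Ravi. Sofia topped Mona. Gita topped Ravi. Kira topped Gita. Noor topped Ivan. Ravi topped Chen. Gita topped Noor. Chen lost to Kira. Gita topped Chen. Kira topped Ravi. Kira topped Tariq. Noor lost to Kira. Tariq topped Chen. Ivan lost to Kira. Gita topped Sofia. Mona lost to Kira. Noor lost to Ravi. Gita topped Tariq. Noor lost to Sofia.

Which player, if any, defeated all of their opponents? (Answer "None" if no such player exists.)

Kira has 8 wins out of 8 opponents — a perfect record.

Kira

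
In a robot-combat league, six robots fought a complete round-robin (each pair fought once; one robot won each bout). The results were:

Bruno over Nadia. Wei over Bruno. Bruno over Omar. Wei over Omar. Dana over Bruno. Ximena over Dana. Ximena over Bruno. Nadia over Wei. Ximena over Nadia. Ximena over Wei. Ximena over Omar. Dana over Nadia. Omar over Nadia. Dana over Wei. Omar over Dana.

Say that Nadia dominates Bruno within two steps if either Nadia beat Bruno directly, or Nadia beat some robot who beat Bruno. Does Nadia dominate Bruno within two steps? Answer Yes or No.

Yes

Nadia did not beat Bruno directly.
Nadia beat Wei. Of those, Wei beat Bruno.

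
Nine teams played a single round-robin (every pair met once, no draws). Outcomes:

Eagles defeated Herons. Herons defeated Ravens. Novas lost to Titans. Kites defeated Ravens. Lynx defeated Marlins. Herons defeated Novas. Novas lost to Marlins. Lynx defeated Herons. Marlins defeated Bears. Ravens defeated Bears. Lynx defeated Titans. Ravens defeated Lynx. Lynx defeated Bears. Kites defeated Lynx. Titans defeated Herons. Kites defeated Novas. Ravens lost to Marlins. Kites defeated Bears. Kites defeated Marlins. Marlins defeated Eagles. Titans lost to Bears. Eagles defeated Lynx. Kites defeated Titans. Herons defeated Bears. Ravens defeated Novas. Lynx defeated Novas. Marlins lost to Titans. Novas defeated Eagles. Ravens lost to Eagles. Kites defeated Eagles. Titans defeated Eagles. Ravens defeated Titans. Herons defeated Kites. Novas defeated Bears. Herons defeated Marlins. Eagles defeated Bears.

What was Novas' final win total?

Novas' results: beat Bears, Eagles; lost to Herons, Ravens, Titans, Lynx, Kites, Marlins.
That is 2 wins.

2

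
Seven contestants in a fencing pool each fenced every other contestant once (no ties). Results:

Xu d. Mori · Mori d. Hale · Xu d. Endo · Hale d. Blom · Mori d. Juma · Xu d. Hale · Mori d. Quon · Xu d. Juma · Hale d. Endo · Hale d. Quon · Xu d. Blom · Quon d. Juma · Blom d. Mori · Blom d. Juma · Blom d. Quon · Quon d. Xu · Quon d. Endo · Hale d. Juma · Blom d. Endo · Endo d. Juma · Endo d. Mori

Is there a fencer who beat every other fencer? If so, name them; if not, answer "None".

Highest win total is Xu with 5 (out of 6 possible).
Xu lost to Quon, so no fencer went undefeated.

None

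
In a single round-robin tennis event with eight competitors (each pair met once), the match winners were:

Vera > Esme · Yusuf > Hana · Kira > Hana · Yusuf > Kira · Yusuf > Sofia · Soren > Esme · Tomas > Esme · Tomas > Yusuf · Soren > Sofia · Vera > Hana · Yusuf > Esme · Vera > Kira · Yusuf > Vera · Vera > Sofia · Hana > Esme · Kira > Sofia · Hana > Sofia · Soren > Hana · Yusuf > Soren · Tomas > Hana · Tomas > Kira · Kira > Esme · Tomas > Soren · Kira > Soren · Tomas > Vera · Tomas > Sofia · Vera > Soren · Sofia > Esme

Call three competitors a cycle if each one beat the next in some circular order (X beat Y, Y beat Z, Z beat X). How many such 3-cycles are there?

0

Win totals: Kira 4, Vera 5, Sofia 1, Yusuf 6, Esme 0, Tomas 7, Soren 3, Hana 2.
A competitor with w wins dominates both others in C(w,2) triples; summing gives 6 + 10 + 0 + 15 + 0 + 21 + 3 + 1 = 56 transitive triples.
Total triples C(8,3) = 56, so cyclic triples = 56 − 56 = 0.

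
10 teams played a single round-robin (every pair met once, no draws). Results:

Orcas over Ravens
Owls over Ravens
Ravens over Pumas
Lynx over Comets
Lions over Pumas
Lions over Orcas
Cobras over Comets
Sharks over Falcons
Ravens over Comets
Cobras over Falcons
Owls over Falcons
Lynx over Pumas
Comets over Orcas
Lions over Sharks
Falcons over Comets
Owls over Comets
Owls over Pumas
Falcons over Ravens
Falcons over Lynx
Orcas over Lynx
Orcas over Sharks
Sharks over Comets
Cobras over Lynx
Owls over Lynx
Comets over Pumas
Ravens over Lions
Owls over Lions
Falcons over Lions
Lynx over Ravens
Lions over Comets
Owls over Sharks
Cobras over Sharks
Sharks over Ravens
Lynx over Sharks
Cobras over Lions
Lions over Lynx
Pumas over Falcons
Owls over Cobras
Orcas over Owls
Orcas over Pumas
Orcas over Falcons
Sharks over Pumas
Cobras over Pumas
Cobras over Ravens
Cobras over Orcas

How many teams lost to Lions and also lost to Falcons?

Lions beat: Sharks, Orcas, Comets, Lynx, Pumas.
Falcons beat: Comets, Ravens, Lynx, Lions.
Both beat: Comets, Lynx — 2.

2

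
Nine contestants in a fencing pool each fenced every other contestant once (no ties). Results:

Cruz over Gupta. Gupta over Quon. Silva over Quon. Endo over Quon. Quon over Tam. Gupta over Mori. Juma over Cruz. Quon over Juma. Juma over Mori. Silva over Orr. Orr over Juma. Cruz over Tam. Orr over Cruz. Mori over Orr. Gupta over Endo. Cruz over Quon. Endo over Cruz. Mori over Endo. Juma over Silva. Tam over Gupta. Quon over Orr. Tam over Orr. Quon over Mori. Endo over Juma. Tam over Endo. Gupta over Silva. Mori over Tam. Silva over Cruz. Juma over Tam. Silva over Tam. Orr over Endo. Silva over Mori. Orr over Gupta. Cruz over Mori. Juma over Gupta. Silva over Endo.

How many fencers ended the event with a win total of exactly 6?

Win totals: Silva 6, Cruz 4, Endo 3, Quon 4, Juma 5, Gupta 4, Orr 4, Mori 3, Tam 3.
Exactly 6: Silva — 1 fencer.

1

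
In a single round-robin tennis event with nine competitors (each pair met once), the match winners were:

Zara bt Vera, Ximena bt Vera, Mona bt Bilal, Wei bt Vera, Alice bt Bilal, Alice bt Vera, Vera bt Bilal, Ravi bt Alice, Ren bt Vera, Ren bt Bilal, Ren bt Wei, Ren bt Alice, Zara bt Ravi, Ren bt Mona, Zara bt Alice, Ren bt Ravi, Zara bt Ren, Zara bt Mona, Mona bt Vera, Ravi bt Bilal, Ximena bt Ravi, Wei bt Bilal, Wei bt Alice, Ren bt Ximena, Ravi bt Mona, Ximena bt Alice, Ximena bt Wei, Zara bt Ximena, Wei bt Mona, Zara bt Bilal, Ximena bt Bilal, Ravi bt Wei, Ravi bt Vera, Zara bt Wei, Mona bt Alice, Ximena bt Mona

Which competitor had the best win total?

Zara

Win totals: Bilal 0, Alice 2, Zara 8, Ravi 5, Ximena 6, Vera 1, Mona 3, Wei 4, Ren 7.
Zara leads with 8 wins (next highest: 7).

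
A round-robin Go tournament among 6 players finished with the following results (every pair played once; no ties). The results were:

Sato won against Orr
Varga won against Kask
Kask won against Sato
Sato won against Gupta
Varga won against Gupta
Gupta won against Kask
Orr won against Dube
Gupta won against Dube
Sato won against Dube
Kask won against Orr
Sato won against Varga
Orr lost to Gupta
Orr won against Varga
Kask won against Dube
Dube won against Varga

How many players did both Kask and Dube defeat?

Kask beat: Dube, Orr, Sato.
Dube beat: Varga.
No one was beaten by both.

0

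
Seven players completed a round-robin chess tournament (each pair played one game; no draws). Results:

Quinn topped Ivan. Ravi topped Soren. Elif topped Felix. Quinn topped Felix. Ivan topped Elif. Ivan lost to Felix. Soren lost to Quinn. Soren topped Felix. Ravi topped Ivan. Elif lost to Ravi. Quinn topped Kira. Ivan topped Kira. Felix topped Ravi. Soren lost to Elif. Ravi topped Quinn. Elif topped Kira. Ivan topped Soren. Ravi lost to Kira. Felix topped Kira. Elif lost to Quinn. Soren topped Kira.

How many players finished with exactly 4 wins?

1

Win totals: Felix 3, Soren 2, Quinn 5, Elif 3, Ravi 4, Ivan 3, Kira 1.
Exactly 4: Ravi — 1 player.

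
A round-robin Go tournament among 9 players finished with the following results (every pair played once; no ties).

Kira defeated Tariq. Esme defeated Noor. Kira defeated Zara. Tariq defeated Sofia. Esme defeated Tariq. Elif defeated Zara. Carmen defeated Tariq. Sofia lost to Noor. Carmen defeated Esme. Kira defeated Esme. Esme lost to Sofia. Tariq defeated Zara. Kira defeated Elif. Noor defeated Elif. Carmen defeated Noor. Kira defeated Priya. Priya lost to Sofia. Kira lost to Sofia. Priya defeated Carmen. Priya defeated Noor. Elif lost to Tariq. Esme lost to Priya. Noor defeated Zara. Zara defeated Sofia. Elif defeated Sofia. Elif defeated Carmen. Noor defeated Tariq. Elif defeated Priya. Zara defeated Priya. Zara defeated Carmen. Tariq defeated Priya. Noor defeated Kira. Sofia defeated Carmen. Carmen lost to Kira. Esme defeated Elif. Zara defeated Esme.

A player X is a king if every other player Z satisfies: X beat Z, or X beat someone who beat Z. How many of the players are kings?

Carmen reaches everyone (king).
Kira reaches everyone (king).
Esme reaches everyone (king).
Elif reaches everyone (king).
Zara reaches everyone (king).
Noor reaches everyone (king).
Sofia reaches everyone (king).
Tariq reaches everyone (king).
Priya reaches everyone (king).
Kings: Carmen, Kira, Esme, Elif, Zara, Noor, Sofia, Tariq, Priya — 9.

9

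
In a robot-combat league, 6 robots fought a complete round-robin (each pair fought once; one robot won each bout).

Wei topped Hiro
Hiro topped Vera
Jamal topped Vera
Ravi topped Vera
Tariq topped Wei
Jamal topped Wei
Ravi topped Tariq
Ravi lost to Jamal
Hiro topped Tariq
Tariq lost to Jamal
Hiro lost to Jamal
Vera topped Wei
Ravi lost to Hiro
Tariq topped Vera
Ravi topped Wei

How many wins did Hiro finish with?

Hiro's results: beat Ravi, Vera, Tariq; lost to Wei, Jamal.
That is 3 wins.

3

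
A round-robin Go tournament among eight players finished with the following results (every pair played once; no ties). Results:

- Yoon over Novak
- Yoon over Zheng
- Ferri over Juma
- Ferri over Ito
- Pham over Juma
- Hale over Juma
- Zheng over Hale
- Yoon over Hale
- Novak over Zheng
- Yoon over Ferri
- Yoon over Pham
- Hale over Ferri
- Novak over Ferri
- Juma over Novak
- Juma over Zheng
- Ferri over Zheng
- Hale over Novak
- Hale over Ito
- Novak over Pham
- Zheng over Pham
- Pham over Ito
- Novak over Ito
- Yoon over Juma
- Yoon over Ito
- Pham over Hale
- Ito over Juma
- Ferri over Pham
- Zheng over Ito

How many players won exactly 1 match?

Win totals: Hale 4, Ito 1, Ferri 4, Zheng 3, Juma 2, Pham 3, Novak 4, Yoon 7.
Exactly 1: Ito — 1 player.

1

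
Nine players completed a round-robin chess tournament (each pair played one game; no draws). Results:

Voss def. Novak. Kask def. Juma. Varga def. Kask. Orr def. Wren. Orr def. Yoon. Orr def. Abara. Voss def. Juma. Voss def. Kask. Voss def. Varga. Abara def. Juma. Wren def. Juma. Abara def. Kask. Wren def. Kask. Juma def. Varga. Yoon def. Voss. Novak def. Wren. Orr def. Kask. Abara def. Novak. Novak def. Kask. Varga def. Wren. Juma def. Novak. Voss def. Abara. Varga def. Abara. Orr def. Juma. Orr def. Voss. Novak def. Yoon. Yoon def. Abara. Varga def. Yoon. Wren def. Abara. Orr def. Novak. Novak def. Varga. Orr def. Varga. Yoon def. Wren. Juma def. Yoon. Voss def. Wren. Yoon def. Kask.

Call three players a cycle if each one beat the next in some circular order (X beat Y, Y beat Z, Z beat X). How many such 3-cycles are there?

14

Win totals: Abara 3, Yoon 4, Kask 1, Varga 4, Novak 4, Orr 8, Voss 6, Wren 3, Juma 3.
A player with w wins dominates both others in C(w,2) triples; summing gives 3 + 6 + 0 + 6 + 6 + 28 + 15 + 3 + 3 = 70 transitive triples.
Total triples C(9,3) = 84, so cyclic triples = 84 − 70 = 14.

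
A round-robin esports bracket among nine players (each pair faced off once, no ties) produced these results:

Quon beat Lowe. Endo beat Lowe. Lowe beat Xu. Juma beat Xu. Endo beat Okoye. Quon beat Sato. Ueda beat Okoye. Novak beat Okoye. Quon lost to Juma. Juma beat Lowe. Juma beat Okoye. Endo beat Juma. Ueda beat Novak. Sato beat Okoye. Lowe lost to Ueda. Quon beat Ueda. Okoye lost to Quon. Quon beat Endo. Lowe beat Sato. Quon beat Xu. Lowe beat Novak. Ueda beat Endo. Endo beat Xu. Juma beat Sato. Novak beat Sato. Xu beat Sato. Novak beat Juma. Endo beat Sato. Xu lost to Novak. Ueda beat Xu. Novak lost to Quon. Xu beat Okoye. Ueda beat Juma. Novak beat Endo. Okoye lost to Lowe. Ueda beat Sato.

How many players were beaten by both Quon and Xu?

Quon beat: Novak, Xu, Endo, Sato, Okoye, Ueda, Lowe.
Xu beat: Sato, Okoye.
Both beat: Sato, Okoye — 2.

2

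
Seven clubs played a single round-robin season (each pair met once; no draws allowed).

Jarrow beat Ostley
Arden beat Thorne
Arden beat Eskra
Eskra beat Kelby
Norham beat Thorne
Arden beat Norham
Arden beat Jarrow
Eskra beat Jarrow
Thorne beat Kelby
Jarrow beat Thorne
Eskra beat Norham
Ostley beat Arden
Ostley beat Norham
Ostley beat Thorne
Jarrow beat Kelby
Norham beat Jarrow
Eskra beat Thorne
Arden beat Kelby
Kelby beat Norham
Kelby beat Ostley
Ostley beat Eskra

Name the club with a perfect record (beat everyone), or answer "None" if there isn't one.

None

Highest win total is Arden with 5 (out of 6 possible).
Arden lost to Ostley, so no club went undefeated.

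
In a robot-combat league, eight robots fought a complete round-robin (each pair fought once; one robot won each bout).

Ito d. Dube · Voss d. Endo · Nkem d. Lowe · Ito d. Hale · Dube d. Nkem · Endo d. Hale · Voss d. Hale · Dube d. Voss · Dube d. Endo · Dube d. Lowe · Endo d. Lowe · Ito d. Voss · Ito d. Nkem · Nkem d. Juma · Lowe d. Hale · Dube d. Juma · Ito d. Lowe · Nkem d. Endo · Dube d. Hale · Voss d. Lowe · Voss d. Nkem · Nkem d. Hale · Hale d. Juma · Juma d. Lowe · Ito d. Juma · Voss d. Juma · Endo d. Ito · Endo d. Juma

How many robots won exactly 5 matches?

1

Win totals: Ito 6, Hale 1, Voss 5, Juma 1, Endo 4, Nkem 4, Dube 6, Lowe 1.
Exactly 5: Voss — 1 robot.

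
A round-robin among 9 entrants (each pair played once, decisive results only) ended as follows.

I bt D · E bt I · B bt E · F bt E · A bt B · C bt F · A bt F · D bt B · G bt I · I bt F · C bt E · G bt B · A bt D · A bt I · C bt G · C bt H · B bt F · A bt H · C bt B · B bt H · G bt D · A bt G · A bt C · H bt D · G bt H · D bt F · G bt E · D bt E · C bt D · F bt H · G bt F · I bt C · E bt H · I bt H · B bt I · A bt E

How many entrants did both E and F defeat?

1

E beat: H, I.
F beat: E, H.
Both beat: H — 1.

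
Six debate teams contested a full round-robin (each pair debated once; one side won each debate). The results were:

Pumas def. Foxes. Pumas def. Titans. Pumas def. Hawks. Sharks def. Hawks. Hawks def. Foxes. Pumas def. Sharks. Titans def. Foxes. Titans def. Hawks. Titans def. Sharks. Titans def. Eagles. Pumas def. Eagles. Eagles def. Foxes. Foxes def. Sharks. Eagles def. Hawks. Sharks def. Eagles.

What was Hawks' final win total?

Hawks' results: beat Foxes; lost to Pumas, Titans, Sharks, Eagles.
That is 1 win.

1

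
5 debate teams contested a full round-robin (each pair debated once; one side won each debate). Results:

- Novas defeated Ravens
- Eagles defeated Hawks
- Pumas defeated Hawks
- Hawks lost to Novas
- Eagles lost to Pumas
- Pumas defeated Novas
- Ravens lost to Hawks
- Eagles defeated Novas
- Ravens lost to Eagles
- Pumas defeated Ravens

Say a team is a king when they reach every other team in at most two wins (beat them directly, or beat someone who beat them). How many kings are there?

Hawks cannot reach Pumas, Eagles, Novas in two steps.
Pumas reaches everyone (king).
Ravens cannot reach Hawks, Pumas, Eagles, Novas in two steps.
Eagles cannot reach Pumas in two steps.
Novas cannot reach Pumas, Eagles in two steps.
Kings: Pumas — 1.

1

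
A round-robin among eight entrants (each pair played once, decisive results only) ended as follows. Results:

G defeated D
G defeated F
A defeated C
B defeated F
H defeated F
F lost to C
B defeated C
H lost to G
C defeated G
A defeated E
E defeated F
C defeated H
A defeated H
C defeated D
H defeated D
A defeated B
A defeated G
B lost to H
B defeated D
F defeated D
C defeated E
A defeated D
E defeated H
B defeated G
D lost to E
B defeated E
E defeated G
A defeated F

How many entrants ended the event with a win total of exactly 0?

1

Win totals: A 7, B 5, C 5, D 0, E 4, F 1, G 3, H 3.
Exactly 0: D — 1 entrant.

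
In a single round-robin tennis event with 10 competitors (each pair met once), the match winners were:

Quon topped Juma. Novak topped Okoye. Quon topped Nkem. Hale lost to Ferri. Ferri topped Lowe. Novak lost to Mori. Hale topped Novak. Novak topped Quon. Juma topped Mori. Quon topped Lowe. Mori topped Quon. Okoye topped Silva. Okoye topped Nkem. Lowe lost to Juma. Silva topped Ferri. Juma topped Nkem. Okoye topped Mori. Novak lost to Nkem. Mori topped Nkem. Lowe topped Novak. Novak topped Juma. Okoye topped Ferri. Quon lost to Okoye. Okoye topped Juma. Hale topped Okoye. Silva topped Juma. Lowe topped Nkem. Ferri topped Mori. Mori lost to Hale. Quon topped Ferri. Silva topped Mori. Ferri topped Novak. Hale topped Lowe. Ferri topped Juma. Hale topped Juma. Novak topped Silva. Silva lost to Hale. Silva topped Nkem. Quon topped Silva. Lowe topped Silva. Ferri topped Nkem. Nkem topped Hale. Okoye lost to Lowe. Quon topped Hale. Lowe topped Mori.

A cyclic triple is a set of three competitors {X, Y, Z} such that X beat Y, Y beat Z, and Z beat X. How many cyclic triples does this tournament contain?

31

Win totals: Quon 6, Silva 4, Juma 3, Mori 3, Okoye 6, Hale 6, Nkem 2, Novak 4, Lowe 5, Ferri 6.
A competitor with w wins dominates both others in C(w,2) triples; summing gives 15 + 6 + 3 + 3 + 15 + 15 + 1 + 6 + 10 + 15 = 89 transitive triples.
Total triples C(10,3) = 120, so cyclic triples = 120 − 89 = 31.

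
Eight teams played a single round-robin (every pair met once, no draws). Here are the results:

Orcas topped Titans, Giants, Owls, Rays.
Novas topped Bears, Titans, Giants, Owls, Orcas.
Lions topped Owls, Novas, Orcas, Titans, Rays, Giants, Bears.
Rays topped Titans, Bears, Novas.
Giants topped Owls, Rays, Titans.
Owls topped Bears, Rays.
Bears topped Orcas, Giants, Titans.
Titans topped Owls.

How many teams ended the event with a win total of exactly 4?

Win totals: Bears 3, Owls 2, Titans 1, Rays 3, Orcas 4, Lions 7, Giants 3, Novas 5.
Exactly 4: Orcas — 1 team.

1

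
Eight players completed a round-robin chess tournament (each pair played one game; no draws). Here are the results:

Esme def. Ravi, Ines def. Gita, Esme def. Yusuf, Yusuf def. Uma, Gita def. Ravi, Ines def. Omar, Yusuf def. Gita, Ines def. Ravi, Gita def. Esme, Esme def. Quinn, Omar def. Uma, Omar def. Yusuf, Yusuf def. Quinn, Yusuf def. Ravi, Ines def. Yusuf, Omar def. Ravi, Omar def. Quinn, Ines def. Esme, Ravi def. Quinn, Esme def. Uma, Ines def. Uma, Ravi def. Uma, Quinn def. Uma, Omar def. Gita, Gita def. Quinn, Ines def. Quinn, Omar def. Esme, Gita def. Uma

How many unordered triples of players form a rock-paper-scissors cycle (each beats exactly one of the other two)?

Win totals: Esme 4, Ines 7, Yusuf 4, Quinn 1, Gita 4, Omar 6, Uma 0, Ravi 2.
A player with w wins dominates both others in C(w,2) triples; summing gives 6 + 21 + 6 + 0 + 6 + 15 + 0 + 1 = 55 transitive triples.
Total triples C(8,3) = 56, so cyclic triples = 56 − 55 = 1.

1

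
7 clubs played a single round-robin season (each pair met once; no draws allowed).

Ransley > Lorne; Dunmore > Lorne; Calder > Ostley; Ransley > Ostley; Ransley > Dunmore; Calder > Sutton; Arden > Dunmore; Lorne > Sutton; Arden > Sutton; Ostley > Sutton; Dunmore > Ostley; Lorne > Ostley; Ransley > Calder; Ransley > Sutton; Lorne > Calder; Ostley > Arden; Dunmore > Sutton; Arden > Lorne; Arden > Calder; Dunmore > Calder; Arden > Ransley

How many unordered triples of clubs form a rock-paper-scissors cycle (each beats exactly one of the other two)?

4

Win totals: Sutton 0, Ostley 2, Lorne 3, Calder 2, Dunmore 4, Arden 5, Ransley 5.
A club with w wins dominates both others in C(w,2) triples; summing gives 0 + 1 + 3 + 1 + 6 + 10 + 10 = 31 transitive triples.
Total triples C(7,3) = 35, so cyclic triples = 35 − 31 = 4.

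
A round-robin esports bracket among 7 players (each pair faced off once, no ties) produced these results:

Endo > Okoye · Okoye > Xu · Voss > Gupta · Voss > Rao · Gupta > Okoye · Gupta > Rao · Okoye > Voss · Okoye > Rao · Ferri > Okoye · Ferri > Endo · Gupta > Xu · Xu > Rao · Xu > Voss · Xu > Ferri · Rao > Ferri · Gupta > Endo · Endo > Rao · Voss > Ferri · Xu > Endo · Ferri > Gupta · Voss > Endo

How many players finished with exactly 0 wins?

Win totals: Rao 1, Ferri 3, Endo 2, Okoye 3, Xu 4, Voss 4, Gupta 4.
No player has exactly 0 wins.

0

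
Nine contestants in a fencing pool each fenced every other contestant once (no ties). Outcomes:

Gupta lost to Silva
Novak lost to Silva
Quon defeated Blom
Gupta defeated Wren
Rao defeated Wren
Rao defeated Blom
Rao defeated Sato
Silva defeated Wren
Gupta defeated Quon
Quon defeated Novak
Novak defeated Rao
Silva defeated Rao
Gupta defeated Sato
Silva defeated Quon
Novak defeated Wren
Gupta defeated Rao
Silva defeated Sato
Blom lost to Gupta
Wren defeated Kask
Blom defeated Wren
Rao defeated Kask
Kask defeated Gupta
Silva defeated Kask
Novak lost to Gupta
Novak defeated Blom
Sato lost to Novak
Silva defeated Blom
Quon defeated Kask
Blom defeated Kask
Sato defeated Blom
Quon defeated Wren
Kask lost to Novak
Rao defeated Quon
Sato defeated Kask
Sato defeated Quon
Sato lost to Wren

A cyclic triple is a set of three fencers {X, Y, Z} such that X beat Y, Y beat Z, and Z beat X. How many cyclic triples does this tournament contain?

10

Win totals: Rao 5, Blom 2, Kask 1, Novak 5, Wren 2, Silva 8, Quon 4, Gupta 6, Sato 3.
A fencer with w wins dominates both others in C(w,2) triples; summing gives 10 + 1 + 0 + 10 + 1 + 28 + 6 + 15 + 3 = 74 transitive triples.
Total triples C(9,3) = 84, so cyclic triples = 84 − 74 = 10.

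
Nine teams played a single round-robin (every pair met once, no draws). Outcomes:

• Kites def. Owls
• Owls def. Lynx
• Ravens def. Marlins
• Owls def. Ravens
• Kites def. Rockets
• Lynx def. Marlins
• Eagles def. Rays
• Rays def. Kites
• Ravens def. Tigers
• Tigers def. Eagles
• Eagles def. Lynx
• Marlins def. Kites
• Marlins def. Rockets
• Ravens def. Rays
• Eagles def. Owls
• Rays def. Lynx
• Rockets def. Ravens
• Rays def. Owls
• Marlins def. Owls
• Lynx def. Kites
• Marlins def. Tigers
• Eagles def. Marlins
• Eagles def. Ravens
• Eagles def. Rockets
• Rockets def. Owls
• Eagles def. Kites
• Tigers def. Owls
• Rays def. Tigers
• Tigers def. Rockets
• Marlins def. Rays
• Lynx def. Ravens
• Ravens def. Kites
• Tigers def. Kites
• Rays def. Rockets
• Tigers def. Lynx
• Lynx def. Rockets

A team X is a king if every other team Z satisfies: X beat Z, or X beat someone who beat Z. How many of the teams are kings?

5

Rays reaches everyone (king).
Lynx cannot reach Eagles in two steps.
Tigers reaches everyone (king).
Ravens reaches everyone (king).
Rockets cannot reach Eagles in two steps.
Kites cannot reach Rays, Tigers, Marlins, Eagles in two steps.
Owls cannot reach Eagles in two steps.
Marlins reaches everyone (king).
Eagles reaches everyone (king).
Kings: Rays, Tigers, Ravens, Marlins, Eagles — 5.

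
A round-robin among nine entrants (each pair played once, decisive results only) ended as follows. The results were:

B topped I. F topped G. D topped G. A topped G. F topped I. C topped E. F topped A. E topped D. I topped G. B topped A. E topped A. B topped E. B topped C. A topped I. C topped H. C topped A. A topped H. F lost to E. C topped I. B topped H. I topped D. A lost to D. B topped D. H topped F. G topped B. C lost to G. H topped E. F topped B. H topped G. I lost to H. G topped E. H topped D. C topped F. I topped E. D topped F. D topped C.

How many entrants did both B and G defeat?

B beat: A, C, D, E, H, I.
G beat: B, C, E.
Both beat: C, E — 2.

2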